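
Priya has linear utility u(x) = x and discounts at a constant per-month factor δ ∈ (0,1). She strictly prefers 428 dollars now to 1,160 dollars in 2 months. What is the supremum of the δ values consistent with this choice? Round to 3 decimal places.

δ < 0.607

The preference means 428 > δ^2·1160.
Dividing by 1160: δ^2 < 0.36897. Both sides are positive, so the square root keeps the direction.
δ < 0.36897^(1/2) = 0.607.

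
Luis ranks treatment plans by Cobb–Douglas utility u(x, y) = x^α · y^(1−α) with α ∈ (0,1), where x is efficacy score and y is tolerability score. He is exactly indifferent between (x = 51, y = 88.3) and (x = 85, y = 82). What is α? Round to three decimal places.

Set the two utilities equal: 51^α·88.3^(1−α) = 85^α·82^(1−α).
(51/85)^α = (82/88.3)^(1−α); take logs: α·ln(51/85) = (1−α)·ln(82/88.3), i.e. α·-0.510826 = (1−α)·-0.074021.
With A = -0.510826 and B = -0.074021: α·A = (1−α)·B, so α = B/(A+B) = -0.074021/-0.584847 ≈ 0.127.

α ≈ 0.127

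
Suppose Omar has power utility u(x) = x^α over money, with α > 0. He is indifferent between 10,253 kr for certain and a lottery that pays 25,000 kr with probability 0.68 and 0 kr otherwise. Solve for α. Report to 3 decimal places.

α ≈ 0.433

Since u(0) = 0, the lottery's EU is 0.68·25000^α.
Setting u(10253) equal to that: 10253^α = 0.68·25000^α ⇒ (10253/25000)^α = 0.68.
α = ln(0.68) / ln(10253/25000) = -0.385662/-0.891305 ≈ 0.433.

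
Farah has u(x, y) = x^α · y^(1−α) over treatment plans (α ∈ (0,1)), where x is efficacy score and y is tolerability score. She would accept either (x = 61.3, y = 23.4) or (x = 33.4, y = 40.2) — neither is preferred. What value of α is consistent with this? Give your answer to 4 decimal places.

Set the two utilities equal: 61.3^α·23.4^(1−α) = 33.4^α·40.2^(1−α).
Taking logs: α·ln 61.3 + (1−α)·ln 23.4 = α·ln 33.4 + (1−α)·ln 40.2, i.e. α·0.6072239 = (1−α)·0.5411310.
With A = 0.6072239 and B = 0.5411310: α·A = (1−α)·B, so α = B/(A+B) = 0.5411310/1.1483549 ≈ 0.4712.

α ≈ 0.4712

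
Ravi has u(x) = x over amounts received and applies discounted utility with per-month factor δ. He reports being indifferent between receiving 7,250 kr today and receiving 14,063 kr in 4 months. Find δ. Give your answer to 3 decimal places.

δ ≈ 0.847

Equating discounted utilities: u(7250) = δ^4·u(14063) ⇒ δ^4 = u(7250)/u(14063).
With u(x) = x: δ^4 = 7250/14063 = 0.51554.
Hence δ = (0.51554)^(1/4) = 0.84735.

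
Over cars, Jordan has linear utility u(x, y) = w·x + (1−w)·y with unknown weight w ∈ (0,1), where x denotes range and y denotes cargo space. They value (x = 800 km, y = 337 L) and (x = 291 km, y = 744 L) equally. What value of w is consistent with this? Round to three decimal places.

u(800,337) = u(291,744) means w·800 + (1−w)·337 = w·291 + (1−w)·744.
w·(800−291) = (1−w)·(744−337), i.e. w·509 = (1−w)·407.
Hence w = 407/(509+407) = 407/916 = 0.444.

w = 0.444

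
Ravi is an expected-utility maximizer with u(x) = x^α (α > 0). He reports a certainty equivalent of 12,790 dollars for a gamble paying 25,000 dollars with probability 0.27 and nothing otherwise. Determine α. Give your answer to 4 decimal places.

The lottery's expected utility is 0.27·u(25000) + 0.73·u(0) = 0.27·25000^α (since u(0) = 0 for α > 0).
Indifference: 12790^α = 0.27·25000^α, so (12790/25000)^α = 0.27.
Take logs: α = ln 0.27 / ln(12790/25000) ≈ 1.953610.

α ≈ 1.9536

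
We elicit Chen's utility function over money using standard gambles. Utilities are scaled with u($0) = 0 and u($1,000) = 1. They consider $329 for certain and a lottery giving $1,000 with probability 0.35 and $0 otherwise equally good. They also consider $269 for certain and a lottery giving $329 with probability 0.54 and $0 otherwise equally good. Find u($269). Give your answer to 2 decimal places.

First, u($329) = 0.35·u($1,000) + 0.65·u($0) = 0.35.
Then u($269) = 0.54·u($329) + 0.46·u($0) = 0.54·0.35 + 0.46·0.00 = 0.1890.

0.19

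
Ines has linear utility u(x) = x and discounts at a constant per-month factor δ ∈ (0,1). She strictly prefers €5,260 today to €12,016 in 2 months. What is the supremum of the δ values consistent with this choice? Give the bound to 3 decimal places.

δ < 0.662

Under u(x) = x this choice says 5260 > δ^2·12016.
Hence δ^2 < 5260/12016 = 0.43775, and x ↦ x^(1/2) is increasing on (0,∞).
δ < (5260/12016)^(1/2) ≈ 0.662.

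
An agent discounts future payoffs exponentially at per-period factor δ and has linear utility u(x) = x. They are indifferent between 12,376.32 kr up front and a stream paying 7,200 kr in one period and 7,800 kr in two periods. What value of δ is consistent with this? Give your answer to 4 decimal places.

Present value of the stream is 7200·δ + 7800·δ². Indifference gives 7200δ + 7800δ² = 12376.32.
So 7800δ² + 7200δ − 12376.32 = 0.
δ = (−7200 + √(7200² + 4·7800·12376.32)) / (2·7800) = (−7200 + √437981184.00) / 15600 ≈ 0.8800.

δ ≈ 0.8800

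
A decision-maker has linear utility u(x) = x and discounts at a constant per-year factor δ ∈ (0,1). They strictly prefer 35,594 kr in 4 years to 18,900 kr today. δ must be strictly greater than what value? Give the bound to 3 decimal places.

δ > 0.854

Under u(x) = x this choice says 18900 < δ^4·35594.
So δ^4 > 18900/35594 = 0.53099; taking the 4th root of both positive sides preserves the inequality.
δ > 0.53099^(1/4) = 0.854.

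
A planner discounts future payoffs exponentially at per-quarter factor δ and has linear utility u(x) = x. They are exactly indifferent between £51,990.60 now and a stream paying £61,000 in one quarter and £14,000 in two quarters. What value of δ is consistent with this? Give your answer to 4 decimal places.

δ ≈ 0.7300

The stream is worth 61000δ + 14000δ² today, so 61000δ + 14000δ² = 51990.60.
So 14000δ² + 61000δ − 51990.60 = 0.
By the quadratic formula (taking the positive root), δ = (−61000 + √6632473600.00) / 28000 ≈ 0.7300.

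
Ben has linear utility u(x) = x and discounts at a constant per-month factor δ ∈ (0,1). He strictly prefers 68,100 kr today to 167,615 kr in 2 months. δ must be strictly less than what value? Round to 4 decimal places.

Comparing present values: 68100 > δ^2·167615.
Dividing by 167615: δ^2 < 0.40629. Both sides are positive, so the square root keeps the direction.
δ < 0.40629^(1/2) = 0.6374.

δ < 0.6374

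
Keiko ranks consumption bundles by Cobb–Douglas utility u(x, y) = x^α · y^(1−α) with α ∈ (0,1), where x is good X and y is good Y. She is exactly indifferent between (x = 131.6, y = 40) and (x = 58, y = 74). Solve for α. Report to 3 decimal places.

α ≈ 0.429

Indifference: 131.6^α · 40^(1−α) = 58^α · 74^(1−α).
(131.6/58)^α = (74/40)^(1−α); take logs: α·ln(131.6/58) = (1−α)·ln(74/40), i.e. α·0.819324 = (1−α)·0.615186.
With A = 0.819324 and B = 0.615186: α·A = (1−α)·B, so α = B/(A+B) = 0.615186/1.434510 ≈ 0.429.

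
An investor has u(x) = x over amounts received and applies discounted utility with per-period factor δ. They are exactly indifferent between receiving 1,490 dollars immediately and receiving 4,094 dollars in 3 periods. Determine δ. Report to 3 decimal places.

δ ≈ 0.714

Indifference means u(1490) = δ^3 · u(4094), so δ^3 = u(1490)/u(4094).
With u(x) = x: δ^3 = 1490/4094 = 0.36395.
So δ = 0.36395^(1/3) ≈ 0.714.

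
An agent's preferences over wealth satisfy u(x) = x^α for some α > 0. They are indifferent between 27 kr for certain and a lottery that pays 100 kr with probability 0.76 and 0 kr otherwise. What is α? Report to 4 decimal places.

α ≈ 0.2096

The lottery's expected utility is 0.76·u(100) + 0.24·u(0) = 0.76·100^α (since u(0) = 0 for α > 0).
Indifference: 27^α = 0.76·100^α, so (27/100)^α = 0.76.
Take logs: α = ln 0.76 / ln(27/100) ≈ 0.209600.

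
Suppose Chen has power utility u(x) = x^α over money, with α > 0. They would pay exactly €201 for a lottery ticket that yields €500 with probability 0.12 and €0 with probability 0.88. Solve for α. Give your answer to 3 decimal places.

α ≈ 2.327

The lottery's expected utility is 0.12·u(500) + 0.88·u(0) = 0.12·500^α (since u(0) = 0 for α > 0).
Equating: 201^α = 0.12·500^α, i.e. 0.4020^α = 0.12.
α = ln(0.12) / ln(201/500) = -2.120264/-0.911303 ≈ 2.327.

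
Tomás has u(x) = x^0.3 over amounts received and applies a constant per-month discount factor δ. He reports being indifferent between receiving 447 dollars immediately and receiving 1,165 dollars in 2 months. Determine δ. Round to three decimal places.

Equating discounted utilities: u(447) = δ^2·u(1165) ⇒ δ^2 = u(447)/u(1165).
With u(x) = x^0.3: δ^2 = 447^0.3/1165^0.3 = (447/1165)^0.3 = 0.75023.
So δ = 0.75023^(1/2) ≈ 0.866.

δ ≈ 0.866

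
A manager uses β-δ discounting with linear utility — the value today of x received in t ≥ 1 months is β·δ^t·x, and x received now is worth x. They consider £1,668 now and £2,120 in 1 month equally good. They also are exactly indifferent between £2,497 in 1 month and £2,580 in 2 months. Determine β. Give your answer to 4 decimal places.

The second indifference involves only future payoffs, so β cancels: β·δ^1·2497 = β·δ^2·2580, giving δ = 2497/2580 = 0.96783.
The first indifference: 1668 = β·δ·2120, so β = 1668/(δ·2120) = 1668/(0.96783·2120) ≈ 0.8129.

β ≈ 0.8129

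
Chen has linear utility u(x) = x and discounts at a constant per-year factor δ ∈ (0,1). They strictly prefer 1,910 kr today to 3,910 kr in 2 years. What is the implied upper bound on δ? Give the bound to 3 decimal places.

δ < 0.699

Under u(x) = x this choice says 1910 > δ^2·3910.
Dividing by 3910: δ^2 < 0.48849. Both sides are positive, so the square root keeps the direction.
δ < 0.48849^(1/2) = 0.699.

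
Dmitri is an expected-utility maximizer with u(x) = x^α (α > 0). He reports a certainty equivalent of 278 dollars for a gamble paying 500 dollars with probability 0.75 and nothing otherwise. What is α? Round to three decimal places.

α ≈ 0.490

The lottery's expected utility is 0.75·u(500) + 0.25·u(0) = 0.75·500^α (since u(0) = 0 for α > 0).
Equating: 278^α = 0.75·500^α, i.e. 0.5560^α = 0.75.
Take logs: α = ln 0.75 / ln(278/500) ≈ 0.49010.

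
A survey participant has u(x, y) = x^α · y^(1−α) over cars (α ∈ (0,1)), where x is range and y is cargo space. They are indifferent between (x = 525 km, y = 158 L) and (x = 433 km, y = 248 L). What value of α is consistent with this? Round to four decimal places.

α ≈ 0.7006

Set the two utilities equal: 525^α·158^(1−α) = 433^α·248^(1−α).
Taking logs: α·ln 525 + (1−α)·ln 158 = α·ln 433 + (1−α)·ln 248, i.e. α·0.1926605 = (1−α)·0.4508337.
Thus α·(0.6434942) = 0.4508337, so α = 0.4508337/0.6434942 ≈ 0.7006.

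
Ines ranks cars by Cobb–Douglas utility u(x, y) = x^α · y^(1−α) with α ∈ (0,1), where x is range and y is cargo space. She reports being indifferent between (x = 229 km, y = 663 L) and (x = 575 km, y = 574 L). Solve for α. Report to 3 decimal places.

Indifference: 229^α · 663^(1−α) = 575^α · 574^(1−α).
Taking logs: α·ln 229 + (1−α)·ln 663 = α·ln 575 + (1−α)·ln 574, i.e. α·-0.920648 = (1−α)·-0.144146.
Thus α·(-1.064794) = -0.144146, so α = -0.144146/-1.064794 ≈ 0.135.

α ≈ 0.135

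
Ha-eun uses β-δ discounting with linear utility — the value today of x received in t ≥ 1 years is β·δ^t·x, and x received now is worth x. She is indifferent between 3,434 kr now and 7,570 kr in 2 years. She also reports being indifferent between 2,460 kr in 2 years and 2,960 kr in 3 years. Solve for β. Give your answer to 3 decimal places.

β ≈ 0.657

Both payoffs in the second observation are in the future, so β drops out: δ^2·2460 = δ^3·2960 ⇒ δ = 2460/2960 = 0.83108.
Substituting δ into 3434 = β·δ^2·7570: β = 3434/(5228.567) ≈ 0.657.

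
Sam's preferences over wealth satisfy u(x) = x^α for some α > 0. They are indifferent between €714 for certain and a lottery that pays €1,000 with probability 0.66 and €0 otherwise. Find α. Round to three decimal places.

α ≈ 1.233

The lottery's expected utility is 0.66·u(1000) + 0.34·u(0) = 0.66·1000^α (since u(0) = 0 for α > 0).
Setting u(714) equal to that: 714^α = 0.66·1000^α ⇒ (714/1000)^α = 0.66.
Take logs: α = ln 0.66 / ln(714/1000) ≈ 1.23345.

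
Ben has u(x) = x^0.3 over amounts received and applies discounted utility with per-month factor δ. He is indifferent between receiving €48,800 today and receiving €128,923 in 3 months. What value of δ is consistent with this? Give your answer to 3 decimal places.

The payoff in 3 months is discounted by δ^3, so u(48800) = δ^3·u(128923) and δ^3 = u(48800)/u(128923).
Since u(x) = x^0.3, δ^3 = (48800/128923)^0.3 = 0.37852^0.3 = 0.74718.
Hence δ = (0.74718)^(1/3) = 0.90742.

δ ≈ 0.907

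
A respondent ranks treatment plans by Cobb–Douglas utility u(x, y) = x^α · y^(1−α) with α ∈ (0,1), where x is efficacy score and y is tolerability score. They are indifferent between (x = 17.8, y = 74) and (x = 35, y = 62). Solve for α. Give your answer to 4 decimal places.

The Cobb–Douglas utilities coincide, so 17.8^α·74^(1−α) = 35^α·62^(1−α).
Taking logs: α·ln 17.8 + (1−α)·ln 74 = α·ln 35 + (1−α)·ln 62, i.e. α·-0.6761496 = (1−α)·-0.1769307.
Thus α·(-0.8530803) = -0.1769307, so α = -0.1769307/-0.8530803 ≈ 0.2074.

α ≈ 0.2074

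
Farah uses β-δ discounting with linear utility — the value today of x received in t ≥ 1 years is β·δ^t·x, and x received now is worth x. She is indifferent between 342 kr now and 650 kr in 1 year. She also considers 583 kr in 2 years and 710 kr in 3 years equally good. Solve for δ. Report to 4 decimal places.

Both payoffs in the second observation are in the future, so β drops out: δ^2·583 = δ^3·710 ⇒ δ = 583/710 = 0.82113.

δ ≈ 0.8211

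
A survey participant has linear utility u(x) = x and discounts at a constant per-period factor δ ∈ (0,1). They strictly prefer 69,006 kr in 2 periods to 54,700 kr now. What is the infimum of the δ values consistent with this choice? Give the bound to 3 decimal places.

Comparing present values: 54700 < δ^2·69006.
So δ^2 > 54700/69006 = 0.79268; taking the square root of both positive sides preserves the inequality.
δ > 0.79268^(1/2) = 0.890.

δ > 0.890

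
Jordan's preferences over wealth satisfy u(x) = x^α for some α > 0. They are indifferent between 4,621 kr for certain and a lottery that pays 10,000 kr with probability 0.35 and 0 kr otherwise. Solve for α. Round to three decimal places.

EU(lottery) = 0.35·10000^α + 0.65·0 = 0.35·10000^α.
Equating: 4621^α = 0.35·10000^α, i.e. 0.4621^α = 0.35.
Take logs: α = ln 0.35 / ln(4621/10000) ≈ 1.35992.

α ≈ 1.360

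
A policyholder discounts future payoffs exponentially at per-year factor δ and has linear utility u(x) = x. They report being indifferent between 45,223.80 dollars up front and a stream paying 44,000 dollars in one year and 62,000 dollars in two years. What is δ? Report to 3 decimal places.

δ ≈ 0.570

Present value of the stream is 44000·δ + 62000·δ². Indifference gives 44000δ + 62000δ² = 45223.80.
So 62000δ² + 44000δ − 45223.80 = 0.
δ = (−44000 + √(44000² + 4·62000·45223.80)) / (2·62000) = (−44000 + √13151502400.00) / 124000 ≈ 0.570.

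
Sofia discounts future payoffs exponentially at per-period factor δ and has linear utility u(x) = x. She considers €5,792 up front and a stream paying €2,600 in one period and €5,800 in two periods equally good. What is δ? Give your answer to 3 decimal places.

δ ≈ 0.800

Present value of the stream is 2600·δ + 5800·δ². Indifference gives 2600δ + 5800δ² = 5792.
That is, 5800δ² + 2600δ − 5792 = 0, a quadratic in δ.
The positive root is δ = [−2600 + √(2600² + 4·5800·5792)] / (2·5800) = (−2600 + 11880.000)/11600 ≈ 0.800.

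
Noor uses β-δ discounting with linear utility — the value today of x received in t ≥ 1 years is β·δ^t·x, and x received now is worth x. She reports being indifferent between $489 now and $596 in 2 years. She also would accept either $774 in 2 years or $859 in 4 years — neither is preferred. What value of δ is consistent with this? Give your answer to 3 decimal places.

From the later pair, β·δ^2·774 = β·δ^4·859; dividing through, δ^2 = 774/859 = 0.90105, so δ = 0.94924.

δ ≈ 0.949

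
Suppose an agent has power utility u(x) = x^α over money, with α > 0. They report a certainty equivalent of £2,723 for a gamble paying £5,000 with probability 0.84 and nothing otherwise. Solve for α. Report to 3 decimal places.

The lottery's expected utility is 0.84·u(5000) + 0.16·u(0) = 0.84·5000^α (since u(0) = 0 for α > 0).
Setting u(2723) equal to that: 2723^α = 0.84·5000^α ⇒ (2723/5000)^α = 0.84.
Taking logs: α·ln(2723/5000) = ln(0.84), so α = -0.174353 / -0.607704 ≈ 0.287.

α ≈ 0.287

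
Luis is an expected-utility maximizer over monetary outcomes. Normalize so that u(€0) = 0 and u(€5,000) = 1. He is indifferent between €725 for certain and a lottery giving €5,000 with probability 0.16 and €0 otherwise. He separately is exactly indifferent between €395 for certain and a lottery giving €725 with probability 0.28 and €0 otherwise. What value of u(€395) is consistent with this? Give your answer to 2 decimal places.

0.04

First, u(€725) = 0.16·u(€5,000) + 0.84·u(€0) = 0.16.
Then u(€395) = 0.28·u(€725) + 0.72·u(€0) = 0.28·0.16 + 0.72·0.00 = 0.0448.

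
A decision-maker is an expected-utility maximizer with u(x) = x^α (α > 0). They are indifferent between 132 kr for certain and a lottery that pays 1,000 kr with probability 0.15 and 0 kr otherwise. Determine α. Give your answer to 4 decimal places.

α ≈ 0.9369

The lottery's expected utility is 0.15·u(1000) + 0.85·u(0) = 0.15·1000^α (since u(0) = 0 for α > 0).
Setting u(132) equal to that: 132^α = 0.15·1000^α ⇒ (132/1000)^α = 0.15.
Taking logs: α·ln(132/1000) = ln(0.15), so α = -1.8971200 / -2.0249534 ≈ 0.9369.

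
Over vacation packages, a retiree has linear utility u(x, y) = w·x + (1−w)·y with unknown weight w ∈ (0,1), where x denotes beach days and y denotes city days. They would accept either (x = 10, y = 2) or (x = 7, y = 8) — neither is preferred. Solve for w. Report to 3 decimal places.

Indifference: w·10 + (1−w)·2 = w·7 + (1−w)·8.
Rearranging, 3·w − 6·(1−w) = 0.
The marginal rate of substitution is 6/3, so w = 6/(3+6) = 0.667.

w = 0.667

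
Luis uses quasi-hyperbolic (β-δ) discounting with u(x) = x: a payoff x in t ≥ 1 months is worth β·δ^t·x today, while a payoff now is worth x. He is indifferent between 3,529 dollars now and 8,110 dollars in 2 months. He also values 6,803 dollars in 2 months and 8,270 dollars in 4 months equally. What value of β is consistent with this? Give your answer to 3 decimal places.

β ≈ 0.529

Both payoffs in the second observation are in the future, so β drops out: δ^2·6803 = δ^4·8270 ⇒ δ^2 = 6803/8270 = 0.82261, so δ = 0.90698.
Substituting δ into 3529 = β·δ^2·8110: β = 3529/(6671.382) ≈ 0.529.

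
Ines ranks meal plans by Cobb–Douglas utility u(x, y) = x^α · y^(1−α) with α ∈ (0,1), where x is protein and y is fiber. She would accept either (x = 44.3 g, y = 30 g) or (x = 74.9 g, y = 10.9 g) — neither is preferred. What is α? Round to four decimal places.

Set the two utilities equal: 44.3^α·30^(1−α) = 74.9^α·10.9^(1−α).
(44.3/74.9)^α = (10.9/30)^(1−α); take logs: α·ln(44.3/74.9) = (1−α)·ln(10.9/30), i.e. α·-0.5251692 = (1−α)·-1.0124346.
So α/(1−α) = (-1.0124346)/(-0.5251692) = 1.9278255, and α = 1.9278255/2.9278255 ≈ 0.6584.

α ≈ 0.6584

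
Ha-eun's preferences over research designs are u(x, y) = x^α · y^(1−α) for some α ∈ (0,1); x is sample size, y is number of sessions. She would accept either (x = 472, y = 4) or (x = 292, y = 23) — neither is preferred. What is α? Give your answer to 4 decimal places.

The Cobb–Douglas utilities coincide, so 472^α·4^(1−α) = 292^α·23^(1−α).
(472/292)^α = (23/4)^(1−α); take logs: α·ln(472/292) = (1−α)·ln(23/4), i.e. α·0.4802252 = (1−α)·1.7491999.
So α/(1−α) = (1.7491999)/(0.4802252) = 3.6424575, and α = 3.6424575/4.6424575 ≈ 0.7846.

α ≈ 0.7846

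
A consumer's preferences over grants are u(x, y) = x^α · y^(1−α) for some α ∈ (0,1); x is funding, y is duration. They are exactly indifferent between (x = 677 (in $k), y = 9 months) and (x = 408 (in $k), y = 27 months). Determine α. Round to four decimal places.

α ≈ 0.6845

Indifference: 677^α · 9^(1−α) = 408^α · 27^(1−α).
Rearrange to (677/408)^α = (27/9)^(1−α) and take logs: α·0.5064041 = (1−α)·1.0986123.
Thus α·(1.6050164) = 1.0986123, so α = 1.0986123/1.6050164 ≈ 0.6845.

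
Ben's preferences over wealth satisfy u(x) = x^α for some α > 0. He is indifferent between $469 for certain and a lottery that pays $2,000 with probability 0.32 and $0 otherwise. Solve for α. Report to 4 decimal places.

α ≈ 0.7857

The lottery's expected utility is 0.32·u(2000) + 0.68·u(0) = 0.32·2000^α (since u(0) = 0 for α > 0).
Equating: 469^α = 0.32·2000^α, i.e. 0.2345^α = 0.32.
Taking logs: α·ln(469/2000) = ln(0.32), so α = -1.1394343 / -1.4502997 ≈ 0.7857.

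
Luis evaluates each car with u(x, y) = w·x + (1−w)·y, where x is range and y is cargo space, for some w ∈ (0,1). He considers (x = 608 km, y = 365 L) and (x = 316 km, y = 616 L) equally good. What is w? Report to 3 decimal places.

Indifference: w·608 + (1−w)·365 = w·316 + (1−w)·616.
Rearranging, 292·w − 251·(1−w) = 0.
So w/(1−w) = 251/292 = 0.8596, giving w = 251/(292+251) = 0.462.

w = 0.462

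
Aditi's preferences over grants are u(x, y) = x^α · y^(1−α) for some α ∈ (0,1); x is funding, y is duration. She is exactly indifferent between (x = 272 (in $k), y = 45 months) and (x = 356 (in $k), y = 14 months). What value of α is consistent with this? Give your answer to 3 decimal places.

α ≈ 0.813

Indifference: 272^α · 45^(1−α) = 356^α · 14^(1−α).
Taking logs: α·ln 272 + (1−α)·ln 45 = α·ln 356 + (1−α)·ln 14, i.e. α·-0.269129 = (1−α)·-1.167605.
With A = -0.269129 and B = -1.167605: α·A = (1−α)·B, so α = B/(A+B) = -1.167605/-1.436734 ≈ 0.813.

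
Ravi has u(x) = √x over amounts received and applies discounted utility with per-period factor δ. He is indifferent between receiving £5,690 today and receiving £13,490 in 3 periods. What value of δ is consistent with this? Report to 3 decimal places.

δ ≈ 0.866

Equating discounted utilities: u(5690) = δ^3·u(13490) ⇒ δ^3 = u(5690)/u(13490).
Since u(x) = √x, δ^3 = √(5690/13490) = 0.64946.
So δ = 0.64946^(1/3) ≈ 0.866.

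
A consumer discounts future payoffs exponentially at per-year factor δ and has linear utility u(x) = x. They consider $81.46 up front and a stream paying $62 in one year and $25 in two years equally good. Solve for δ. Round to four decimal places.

Present value of the stream is 62·δ + 25·δ². Indifference gives 62δ + 25δ² = 81.46.
So 25δ² + 62δ − 81.46 = 0.
The positive root is δ = [−62 + √(62² + 4·25·81.46)] / (2·25) = (−62 + 109.499)/50 ≈ 0.9500.

δ ≈ 0.9500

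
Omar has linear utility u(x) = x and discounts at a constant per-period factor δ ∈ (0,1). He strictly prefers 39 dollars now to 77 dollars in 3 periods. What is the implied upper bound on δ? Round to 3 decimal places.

Comparing present values: 39 > δ^3·77.
Dividing by 77: δ^3 < 0.50649. Both sides are positive, so the cube root keeps the direction.
δ < 0.50649^(1/3) = 0.797.

δ < 0.797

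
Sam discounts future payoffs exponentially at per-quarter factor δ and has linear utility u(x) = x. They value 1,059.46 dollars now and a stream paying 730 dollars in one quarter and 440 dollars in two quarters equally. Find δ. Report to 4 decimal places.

The stream is worth 730δ + 440δ² today, so 730δ + 440δ² = 1059.46.
Rearranged: 440δ² + 730δ − 1059.46 = 0.
By the quadratic formula (taking the positive root), δ = (−730 + √2397549.60) / 880 ≈ 0.9300.

δ ≈ 0.9300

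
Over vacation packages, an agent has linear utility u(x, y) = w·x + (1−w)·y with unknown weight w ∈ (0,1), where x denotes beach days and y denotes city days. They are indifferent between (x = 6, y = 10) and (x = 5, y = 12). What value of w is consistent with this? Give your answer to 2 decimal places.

w = 0.67

Equating utilities: w·6 + (1−w)·10 = w·5 + (1−w)·12.
Rearranging, 1·w − 2·(1−w) = 0.
Hence w = 2/(1+2) = 2/3 = 0.67.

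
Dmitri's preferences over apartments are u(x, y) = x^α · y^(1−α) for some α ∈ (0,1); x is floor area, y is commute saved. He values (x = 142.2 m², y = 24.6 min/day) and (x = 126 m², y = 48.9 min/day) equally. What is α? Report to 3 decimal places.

Indifference: 142.2^α · 24.6^(1−α) = 126^α · 48.9^(1−α).
Taking logs: α·ln 142.2 + (1−α)·ln 24.6 = α·ln 126 + (1−α)·ln 48.9, i.e. α·0.120953 = (1−α)·0.687031.
With A = 0.120953 and B = 0.687031: α·A = (1−α)·B, so α = B/(A+B) = 0.687031/0.807984 ≈ 0.850.

α ≈ 0.850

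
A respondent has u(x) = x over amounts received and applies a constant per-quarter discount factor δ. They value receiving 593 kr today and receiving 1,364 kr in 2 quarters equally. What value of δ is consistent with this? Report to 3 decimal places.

δ ≈ 0.659

Equating discounted utilities: u(593) = δ^2·u(1364) ⇒ δ^2 = u(593)/u(1364).
With u(x) = x: δ^2 = 593/1364 = 0.43475.
Taking the square root: δ = 0.43475^(1/2) ≈ 0.659.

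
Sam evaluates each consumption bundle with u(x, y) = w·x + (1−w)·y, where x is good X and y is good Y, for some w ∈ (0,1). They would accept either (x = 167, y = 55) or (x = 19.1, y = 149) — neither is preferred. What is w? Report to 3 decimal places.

Equating utilities: w·167 + (1−w)·55 = w·19.1 + (1−w)·149.
w·(167−19.1) = (1−w)·(149−55), i.e. w·147.9 = (1−w)·94.
So w/(1−w) = 94/147.9 = 0.6356, giving w = 94/(147.9+94) = 0.389.

w = 0.389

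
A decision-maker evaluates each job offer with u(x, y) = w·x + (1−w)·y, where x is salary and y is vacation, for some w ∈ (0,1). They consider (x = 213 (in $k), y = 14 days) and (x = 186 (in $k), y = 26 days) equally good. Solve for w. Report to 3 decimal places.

u(213,14) = u(186,26) means w·213 + (1−w)·14 = w·186 + (1−w)·26.
w·(213−186) = (1−w)·(26−14), i.e. w·27 = (1−w)·12.
The marginal rate of substitution is 12/27, so w = 12/(27+12) = 0.308.

w = 0.308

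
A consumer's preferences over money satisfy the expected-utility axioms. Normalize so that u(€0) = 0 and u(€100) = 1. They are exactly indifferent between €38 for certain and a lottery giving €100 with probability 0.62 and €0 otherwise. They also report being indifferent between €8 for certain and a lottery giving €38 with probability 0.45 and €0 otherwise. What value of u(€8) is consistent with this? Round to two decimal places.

First, u(€38) = 0.62·u(€100) + 0.38·u(€0) = 0.62.
Chaining: u(€8) = 0.45·0.62 + 0.55·0.00 = 0.2790.

0.28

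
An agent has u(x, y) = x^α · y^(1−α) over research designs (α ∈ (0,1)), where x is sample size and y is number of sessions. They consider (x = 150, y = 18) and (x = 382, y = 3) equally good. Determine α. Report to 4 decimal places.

The Cobb–Douglas utilities coincide, so 150^α·18^(1−α) = 382^α·3^(1−α).
(150/382)^α = (3/18)^(1−α); take logs: α·ln(150/382) = (1−α)·ln(3/18), i.e. α·-0.9347853 = (1−α)·-1.7917595.
So α/(1−α) = (-1.7917595)/(-0.9347853) = 1.9167605, and α = 1.9167605/2.9167605 ≈ 0.6572.

α ≈ 0.6572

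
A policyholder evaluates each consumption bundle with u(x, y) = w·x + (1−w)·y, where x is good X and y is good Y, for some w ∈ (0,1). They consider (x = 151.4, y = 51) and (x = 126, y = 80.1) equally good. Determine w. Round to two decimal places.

Equating utilities: w·151.4 + (1−w)·51 = w·126 + (1−w)·80.1.
Collecting terms: w·25.4 = (1−w)·29.1.
Hence w = 29.1/(25.4+29.1) = 29.1/54.5 = 0.53.

w = 0.53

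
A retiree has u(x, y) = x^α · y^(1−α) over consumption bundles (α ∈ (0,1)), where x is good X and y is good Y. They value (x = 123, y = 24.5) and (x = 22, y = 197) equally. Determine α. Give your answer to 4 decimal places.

α ≈ 0.5477

The Cobb–Douglas utilities coincide, so 123^α·24.5^(1−α) = 22^α·197^(1−α).
Rearrange to (123/22)^α = (197/24.5)^(1−α) and take logs: α·1.7211419 = (1−α)·2.0845306.
So α/(1−α) = (2.0845306)/(1.7211419) = 1.2111323, and α = 1.2111323/2.2111323 ≈ 0.5477.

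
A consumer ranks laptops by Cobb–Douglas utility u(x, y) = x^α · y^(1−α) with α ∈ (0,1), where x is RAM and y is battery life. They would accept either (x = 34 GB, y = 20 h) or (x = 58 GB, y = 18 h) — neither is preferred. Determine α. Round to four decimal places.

α ≈ 0.1648

Indifference: 34^α · 20^(1−α) = 58^α · 18^(1−α).
Rearrange to (34/58)^α = (18/20)^(1−α) and take logs: α·-0.5340825 = (1−α)·-0.1053605.
Thus α·(-0.6394430) = -0.1053605, so α = -0.1053605/-0.6394430 ≈ 0.1648.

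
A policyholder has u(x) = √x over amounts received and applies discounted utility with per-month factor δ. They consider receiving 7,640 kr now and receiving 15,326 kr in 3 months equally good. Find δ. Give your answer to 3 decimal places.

Equating discounted utilities: u(7640) = δ^3·u(15326) ⇒ δ^3 = u(7640)/u(15326).
Since u(x) = √x, δ^3 = √(7640/15326) = 0.70604.
Taking the cube root: δ = 0.70604^(1/3) ≈ 0.890.

δ ≈ 0.890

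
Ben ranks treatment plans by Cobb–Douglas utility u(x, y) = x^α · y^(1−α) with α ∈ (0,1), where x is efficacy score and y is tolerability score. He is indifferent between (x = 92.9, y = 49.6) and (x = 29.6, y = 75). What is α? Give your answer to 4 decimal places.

Indifference: 92.9^α · 49.6^(1−α) = 29.6^α · 75^(1−α).
Taking logs: α·ln 92.9 + (1−α)·ln 49.6 = α·ln 29.6 + (1−α)·ln 75, i.e. α·1.1437493 = (1−α)·0.4134973.
So α/(1−α) = (0.4134973)/(1.1437493) = 0.3615279, and α = 0.3615279/1.3615279 ≈ 0.2655.

α ≈ 0.2655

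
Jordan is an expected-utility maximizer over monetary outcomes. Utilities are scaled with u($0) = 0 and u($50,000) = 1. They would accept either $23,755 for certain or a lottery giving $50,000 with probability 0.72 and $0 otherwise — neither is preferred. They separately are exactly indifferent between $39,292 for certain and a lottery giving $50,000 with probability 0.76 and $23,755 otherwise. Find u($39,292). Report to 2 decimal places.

0.93

The first gamble pins u($23,755): it must equal 0.72·1 + 0.28·0 = 0.72.
The second indifference gives u($39,292) = 0.76·u($50,000) + 0.24·u($23,755) = 0.76·1.00 + 0.24·0.72 = 0.9328.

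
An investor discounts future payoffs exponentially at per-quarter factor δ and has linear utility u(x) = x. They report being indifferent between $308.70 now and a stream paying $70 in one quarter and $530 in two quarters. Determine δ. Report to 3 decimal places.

δ ≈ 0.700

The stream is worth 70δ + 530δ² today, so 70δ + 530δ² = 308.70.
That is, 530δ² + 70δ − 308.70 = 0, a quadratic in δ.
The positive root is δ = [−70 + √(70² + 4·530·308.70)] / (2·530) = (−70 + 812.000)/1060 ≈ 0.700.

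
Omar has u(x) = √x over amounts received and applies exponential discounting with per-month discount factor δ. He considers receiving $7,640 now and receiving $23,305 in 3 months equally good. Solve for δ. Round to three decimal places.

δ ≈ 0.830

Equating discounted utilities: u(7640) = δ^3·u(23305) ⇒ δ^3 = u(7640)/u(23305).
With u(x) = √x: δ^3 = √7640/√23305 = √(7640/23305) = 0.57256.
So δ = 0.57256^(1/3) ≈ 0.830.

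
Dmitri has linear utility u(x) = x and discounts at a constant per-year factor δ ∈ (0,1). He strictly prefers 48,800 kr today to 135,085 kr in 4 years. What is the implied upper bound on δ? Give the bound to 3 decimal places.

δ < 0.775

Comparing present values: 48800 > δ^4·135085.
So δ^4 < 48800/135085 = 0.36125; taking the 4th root of both positive sides preserves the inequality.
δ < (48800/135085)^(1/4) ≈ 0.775.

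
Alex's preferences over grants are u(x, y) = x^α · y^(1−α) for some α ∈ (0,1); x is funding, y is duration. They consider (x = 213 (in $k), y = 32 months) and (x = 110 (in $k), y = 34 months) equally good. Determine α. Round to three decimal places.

Set the two utilities equal: 213^α·32^(1−α) = 110^α·34^(1−α).
Taking logs: α·ln 213 + (1−α)·ln 32 = α·ln 110 + (1−α)·ln 34, i.e. α·0.660812 = (1−α)·0.060625.
With A = 0.660812 and B = 0.060625: α·A = (1−α)·B, so α = B/(A+B) = 0.060625/0.721437 ≈ 0.084.

α ≈ 0.084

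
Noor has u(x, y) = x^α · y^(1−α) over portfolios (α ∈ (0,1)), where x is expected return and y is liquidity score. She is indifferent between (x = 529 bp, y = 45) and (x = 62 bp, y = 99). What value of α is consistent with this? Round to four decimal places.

α ≈ 0.2689

Indifference: 529^α · 45^(1−α) = 62^α · 99^(1−α).
(529/62)^α = (99/45)^(1−α); take logs: α·ln(529/62) = (1−α)·ln(99/45), i.e. α·2.1438540 = (1−α)·0.7884574.
Thus α·(2.9323114) = 0.7884574, so α = 0.7884574/2.9323114 ≈ 0.2689.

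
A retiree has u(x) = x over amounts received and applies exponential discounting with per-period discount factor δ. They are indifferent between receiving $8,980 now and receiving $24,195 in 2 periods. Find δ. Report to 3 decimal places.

δ ≈ 0.609

The payoff in 2 periods is discounted by δ^2, so u(8980) = δ^2·u(24195) and δ^2 = u(8980)/u(24195).
With u(x) = x: δ^2 = 8980/24195 = 0.37115.
Taking the square root: δ = 0.37115^(1/2) ≈ 0.609.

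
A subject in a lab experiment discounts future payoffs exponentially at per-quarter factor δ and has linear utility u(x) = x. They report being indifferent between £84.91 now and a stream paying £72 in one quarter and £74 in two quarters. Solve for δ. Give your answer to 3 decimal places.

Present value of the stream is 72·δ + 74·δ². Indifference gives 72δ + 74δ² = 84.91.
That is, 74δ² + 72δ − 84.91 = 0, a quadratic in δ.
δ = (−72 + √(72² + 4·74·84.91)) / (2·74) = (−72 + √30317.36) / 148 ≈ 0.690.

δ ≈ 0.690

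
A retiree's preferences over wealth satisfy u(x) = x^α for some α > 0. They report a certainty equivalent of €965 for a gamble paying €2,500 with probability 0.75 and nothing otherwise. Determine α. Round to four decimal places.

Since u(0) = 0, the lottery's EU is 0.75·2500^α.
Equating: 965^α = 0.75·2500^α, i.e. 0.3860^α = 0.75.
Take logs: α = ln 0.75 / ln(965/2500) ≈ 0.302213.

α ≈ 0.3022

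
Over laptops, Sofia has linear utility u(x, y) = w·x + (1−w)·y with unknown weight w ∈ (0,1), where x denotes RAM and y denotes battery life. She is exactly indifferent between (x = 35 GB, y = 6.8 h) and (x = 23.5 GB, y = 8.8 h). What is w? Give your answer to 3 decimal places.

w = 0.148

u(35,6.8) = u(23.5,8.8) means w·35 + (1−w)·6.8 = w·23.5 + (1−w)·8.8.
w·(35−23.5) = (1−w)·(8.8−6.8), i.e. w·11.5 = (1−w)·2.
So w/(1−w) = 2/11.5 = 0.1739, giving w = 2/(11.5+2) = 0.148.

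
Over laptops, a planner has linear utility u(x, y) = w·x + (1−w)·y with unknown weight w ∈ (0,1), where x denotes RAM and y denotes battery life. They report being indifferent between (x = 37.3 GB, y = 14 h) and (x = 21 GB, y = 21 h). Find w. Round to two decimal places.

w = 0.30

Equating utilities: w·37.3 + (1−w)·14 = w·21 + (1−w)·21.
w·(37.3−21) = (1−w)·(21−14), i.e. w·16.3 = (1−w)·7.
So w/(1−w) = 7/16.3 = 0.4294, giving w = 7/(16.3+7) = 0.30.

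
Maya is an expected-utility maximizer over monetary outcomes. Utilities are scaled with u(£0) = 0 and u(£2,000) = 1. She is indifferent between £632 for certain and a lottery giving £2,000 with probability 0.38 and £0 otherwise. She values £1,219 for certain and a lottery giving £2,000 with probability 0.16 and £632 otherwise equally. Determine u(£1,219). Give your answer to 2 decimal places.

0.48

First, u(£632) = 0.38·u(£2,000) + 0.62·u(£0) = 0.38.
Chaining: u(£1,219) = 0.16·1.00 + 0.84·0.38 = 0.4792.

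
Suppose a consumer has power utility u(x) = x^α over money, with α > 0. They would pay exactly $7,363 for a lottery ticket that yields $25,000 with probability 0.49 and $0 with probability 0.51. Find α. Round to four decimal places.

α ≈ 0.5836

The lottery's expected utility is 0.49·u(25000) + 0.51·u(0) = 0.49·25000^α (since u(0) = 0 for α > 0).
Equating: 7363^α = 0.49·25000^α, i.e. 0.2945^α = 0.49.
Take logs: α = ln 0.49 / ln(7363/25000) ≈ 0.583561.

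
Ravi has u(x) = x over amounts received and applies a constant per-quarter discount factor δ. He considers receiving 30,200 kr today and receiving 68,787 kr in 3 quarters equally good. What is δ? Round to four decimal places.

Indifference means u(30200) = δ^3 · u(68787), so δ^3 = u(30200)/u(68787).
With u(x) = x: δ^3 = 30200/68787 = 0.43904.
Hence δ = (0.43904)^(1/3) = 0.760035.

δ ≈ 0.7600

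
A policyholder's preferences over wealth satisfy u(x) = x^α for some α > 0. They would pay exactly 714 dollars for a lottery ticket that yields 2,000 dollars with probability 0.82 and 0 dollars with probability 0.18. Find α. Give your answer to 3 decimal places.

α ≈ 0.193

EU(lottery) = 0.82·2000^α + 0.18·0 = 0.82·2000^α.
Indifference: 714^α = 0.82·2000^α, so (714/2000)^α = 0.82.
Taking logs: α·ln(714/2000) = ln(0.82), so α = -0.198451 / -1.030019 ≈ 0.193.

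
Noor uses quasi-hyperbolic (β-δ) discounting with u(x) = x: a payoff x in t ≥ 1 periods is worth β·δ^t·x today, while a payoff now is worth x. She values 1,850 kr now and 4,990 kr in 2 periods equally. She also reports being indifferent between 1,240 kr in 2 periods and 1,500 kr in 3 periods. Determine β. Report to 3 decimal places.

From the later pair, β·δ^2·1240 = β·δ^3·1500; dividing through, δ = 1240/1500 = 0.82667.
Now use the now-vs-future pair: 1850 = β·δ^2·4990 gives β = 1850/(0.68338·4990) ≈ 0.543.

β ≈ 0.543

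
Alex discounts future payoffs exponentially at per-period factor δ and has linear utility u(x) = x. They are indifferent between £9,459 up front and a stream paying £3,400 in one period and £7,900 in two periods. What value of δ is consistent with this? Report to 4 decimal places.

δ ≈ 0.9000

Present value of the stream is 3400·δ + 7900·δ². Indifference gives 3400δ + 7900δ² = 9459.
So 7900δ² + 3400δ − 9459 = 0.
δ = (−3400 + √(3400² + 4·7900·9459)) / (2·7900) = (−3400 + √310464400.00) / 15800 ≈ 0.9000.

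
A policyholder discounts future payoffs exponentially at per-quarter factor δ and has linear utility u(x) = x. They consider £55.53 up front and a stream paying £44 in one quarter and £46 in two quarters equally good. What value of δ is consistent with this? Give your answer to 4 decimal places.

δ ≈ 0.7200

Present value of the stream is 44·δ + 46·δ². Indifference gives 44δ + 46δ² = 55.53.
So 46δ² + 44δ − 55.53 = 0.
The positive root is δ = [−44 + √(44² + 4·46·55.53)] / (2·46) = (−44 + 110.243)/92 ≈ 0.7200.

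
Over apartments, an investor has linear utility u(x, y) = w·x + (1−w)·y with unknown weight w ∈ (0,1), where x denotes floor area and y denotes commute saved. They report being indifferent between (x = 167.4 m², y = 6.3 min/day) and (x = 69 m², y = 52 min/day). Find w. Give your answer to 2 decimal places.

w = 0.32

u(167.4,6.3) = u(69,52) means w·167.4 + (1−w)·6.3 = w·69 + (1−w)·52.
Collecting terms: w·98.4 = (1−w)·45.7.
The marginal rate of substitution is 45.7/98.4, so w = 45.7/(98.4+45.7) = 0.32.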